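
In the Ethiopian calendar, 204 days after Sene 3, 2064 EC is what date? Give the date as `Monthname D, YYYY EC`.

Counting 204 days forward from JDN 2478004 reaches JDN 2478208, which is Tahsas 22, 2065 EC.

Tahsas 22, 2065 EC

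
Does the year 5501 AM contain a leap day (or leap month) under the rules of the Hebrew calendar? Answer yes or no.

Hebrew year 5501 is year 10 of its 19-year Metonic cycle; leap years are at positions 3, 6, 8, 11, 14, 17, 19, so it is a common year (12 months).

no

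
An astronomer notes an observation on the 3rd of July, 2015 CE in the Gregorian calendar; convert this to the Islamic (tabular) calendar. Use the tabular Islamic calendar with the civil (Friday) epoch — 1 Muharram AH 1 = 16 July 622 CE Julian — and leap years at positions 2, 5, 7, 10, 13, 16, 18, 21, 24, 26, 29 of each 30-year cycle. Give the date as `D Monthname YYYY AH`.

16 Ramadan 1436 AH

Julian Day Number of the source date = 2457207.
Converting JDN 2457207 to the tabular Islamic calendar gives 16 Ramadan 1436 AH.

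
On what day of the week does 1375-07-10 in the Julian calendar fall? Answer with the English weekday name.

In the proleptic Gregorian calendar this is 18 July 1375 (JDN 2223467).
JDN 2223467 mod 7 = 1, and JDN 0 was a Monday, so this is a Tuesday.

Tuesday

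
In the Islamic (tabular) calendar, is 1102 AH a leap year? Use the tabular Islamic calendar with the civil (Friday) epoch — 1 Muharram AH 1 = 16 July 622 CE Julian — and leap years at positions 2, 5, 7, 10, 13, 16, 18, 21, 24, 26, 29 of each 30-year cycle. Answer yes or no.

Year 1102 AH is year 22 of its 30-year cycle; leap positions are 2, 5, 7, 10, 13, 16, 18, 21, 24, 26, 29, so it is a common year (354 days).

no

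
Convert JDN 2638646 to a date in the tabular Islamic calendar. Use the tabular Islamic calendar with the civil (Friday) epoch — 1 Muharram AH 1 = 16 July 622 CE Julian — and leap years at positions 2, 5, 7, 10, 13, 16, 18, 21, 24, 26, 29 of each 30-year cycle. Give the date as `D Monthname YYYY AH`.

19 Ramadan 1948 AH

The Gregorian equivalent of JDN 2638646 is 7 April 2512.
In the tabular Islamic calendar that day is 19 Ramadan 1948 AH.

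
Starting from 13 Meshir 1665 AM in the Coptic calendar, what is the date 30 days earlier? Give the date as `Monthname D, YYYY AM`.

Counting 30 days back from JDN 2432968 reaches JDN 2432938, which is Tobi 13, 1665 AM.

Tobi 13, 1665 AM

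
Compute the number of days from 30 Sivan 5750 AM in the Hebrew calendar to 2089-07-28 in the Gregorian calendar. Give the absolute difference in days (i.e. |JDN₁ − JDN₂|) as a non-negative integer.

36195

First date → JDN 2448066; second date → JDN 2484261.
The interval is |2448066 − 2484261| = 36195 days.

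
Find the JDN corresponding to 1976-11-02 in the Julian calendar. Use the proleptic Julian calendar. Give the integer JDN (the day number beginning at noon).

2443098

Equivalently 15 November 1976 (Gregorian).
JDN 2299161 is 15 October 1582 CE (Gregorian); the target day is +143937 days from there, so JDN = 2443098.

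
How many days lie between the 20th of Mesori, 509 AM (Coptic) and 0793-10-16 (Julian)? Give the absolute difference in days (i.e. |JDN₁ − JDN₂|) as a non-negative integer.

First date → JDN 2010926; second date → JDN 2010990.
The interval is |2010926 − 2010990| = 64 days.

64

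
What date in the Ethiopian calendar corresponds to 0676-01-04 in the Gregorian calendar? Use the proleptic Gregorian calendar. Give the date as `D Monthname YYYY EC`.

Both dates share Julian Day Number 1967967; in the Ethiopian calendar that is 5 Tir 668 EC.

5 Tir 668 EC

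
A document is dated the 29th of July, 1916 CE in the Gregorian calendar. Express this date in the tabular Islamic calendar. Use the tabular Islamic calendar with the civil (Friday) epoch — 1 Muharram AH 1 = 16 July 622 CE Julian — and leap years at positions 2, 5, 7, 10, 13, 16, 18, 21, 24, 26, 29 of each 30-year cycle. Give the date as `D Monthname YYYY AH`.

Both dates share Julian Day Number 2421074; in the tabular Islamic calendar that is 28 Ramadan 1334 AH.

28 Ramadan 1334 AH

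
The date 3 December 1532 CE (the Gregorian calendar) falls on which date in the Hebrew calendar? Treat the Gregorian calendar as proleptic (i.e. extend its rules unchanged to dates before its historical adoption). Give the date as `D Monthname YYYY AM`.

Julian Day Number of the source date = 2280948.
Converting JDN 2280948 to the Hebrew calendar gives 25 Kislev 5293 AM.

25 Kislev 5293 AM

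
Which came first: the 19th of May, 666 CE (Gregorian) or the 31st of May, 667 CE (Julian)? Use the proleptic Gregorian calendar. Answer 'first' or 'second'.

first

First date → JDN 1964450; second date → JDN 1964830.
JDN 1964450 < JDN 1964830, so the first date is earlier.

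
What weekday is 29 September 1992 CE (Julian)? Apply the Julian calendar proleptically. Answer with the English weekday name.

Monday

In the Gregorian calendar this is 12 October 1992 (JDN 2448908).
2448908 ≡ 0 (mod 7); counting from Monday = 0 gives Monday.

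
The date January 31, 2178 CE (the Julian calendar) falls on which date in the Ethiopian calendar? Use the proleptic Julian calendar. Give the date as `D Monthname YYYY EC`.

6 Yekatit 2170 EC

Both dates share Julian Day Number 2516603; in the Ethiopian calendar that is 6 Yekatit 2170 EC.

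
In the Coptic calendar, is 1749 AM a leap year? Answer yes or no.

1749 mod 4 = 1; in the Coptic calendar a year is leap when year mod 4 = 3, so it is a common year.

no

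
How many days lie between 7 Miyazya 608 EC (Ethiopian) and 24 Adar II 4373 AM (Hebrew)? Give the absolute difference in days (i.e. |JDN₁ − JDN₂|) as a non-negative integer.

1108

JDN of the first date = 1946144.
JDN of the second date = 1945036.
|1945036 − 1946144| = 1108.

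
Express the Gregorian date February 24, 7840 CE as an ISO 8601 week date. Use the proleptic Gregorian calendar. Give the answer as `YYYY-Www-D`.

The weekday is Monday (ISO weekday 1).
That Monday belongs to ISO week 9 of ISO year 7840.

7840-W09-1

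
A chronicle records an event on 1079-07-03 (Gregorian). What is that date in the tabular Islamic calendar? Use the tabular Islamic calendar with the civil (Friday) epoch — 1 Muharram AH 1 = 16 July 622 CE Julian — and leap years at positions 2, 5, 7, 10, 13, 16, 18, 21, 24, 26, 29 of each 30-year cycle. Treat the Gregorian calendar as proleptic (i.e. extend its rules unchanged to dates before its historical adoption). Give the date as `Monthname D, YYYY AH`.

Dhu al-Hijjah 24, 471 AH

Julian Day Number of the source date = 2115340.
Converting JDN 2115340 to the tabular Islamic calendar gives 24 Dhu al-Hijjah 471 AH.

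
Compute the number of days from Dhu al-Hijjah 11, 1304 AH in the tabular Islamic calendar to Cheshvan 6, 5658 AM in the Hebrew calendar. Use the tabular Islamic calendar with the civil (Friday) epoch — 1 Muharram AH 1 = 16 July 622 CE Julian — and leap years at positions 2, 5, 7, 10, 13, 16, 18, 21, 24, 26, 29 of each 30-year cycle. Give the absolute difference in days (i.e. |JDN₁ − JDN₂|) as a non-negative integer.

3715

JDN of the first date = 2410515.
JDN of the second date = 2414230.
|2414230 − 2410515| = 3715.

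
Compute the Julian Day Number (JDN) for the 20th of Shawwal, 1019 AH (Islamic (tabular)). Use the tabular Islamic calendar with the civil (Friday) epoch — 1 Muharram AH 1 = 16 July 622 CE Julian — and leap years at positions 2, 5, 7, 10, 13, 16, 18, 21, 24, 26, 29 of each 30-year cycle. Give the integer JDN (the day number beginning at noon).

2309470

Equivalently 5 January 1611 (Gregorian).
JDN 2451545 is 1 January 2000 CE (Gregorian); the target day is −142075 days from there, so JDN = 2309470.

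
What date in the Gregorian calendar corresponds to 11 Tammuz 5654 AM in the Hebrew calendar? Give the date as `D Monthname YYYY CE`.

15 July 1894 CE

Both dates share Julian Day Number 2413025; in the Gregorian calendar that is 15 July 1894 CE.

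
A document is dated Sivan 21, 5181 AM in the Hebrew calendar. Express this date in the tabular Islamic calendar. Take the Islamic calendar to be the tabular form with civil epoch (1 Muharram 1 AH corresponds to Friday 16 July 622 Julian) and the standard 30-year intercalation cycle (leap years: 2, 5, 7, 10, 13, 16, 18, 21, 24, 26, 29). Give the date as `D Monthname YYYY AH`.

19 Jumada al-Awwal 824 AH

Julian Day Number of the source date = 2240220.
Converting JDN 2240220 to the tabular Islamic calendar gives 19 Jumada al-Awwal 824 AH.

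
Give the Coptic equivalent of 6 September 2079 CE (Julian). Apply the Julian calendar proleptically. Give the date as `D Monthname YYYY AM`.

8 Thout 1796 AM

Both dates share Julian Day Number 2480661; in the Coptic calendar that is 8 Thout 1796 AM.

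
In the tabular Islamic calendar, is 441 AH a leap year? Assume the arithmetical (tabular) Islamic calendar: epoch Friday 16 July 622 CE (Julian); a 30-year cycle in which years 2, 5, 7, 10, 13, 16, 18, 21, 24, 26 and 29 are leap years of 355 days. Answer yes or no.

yes

Year 441 AH is year 21 of its 30-year cycle; leap positions are 2, 5, 7, 10, 13, 16, 18, 21, 24, 26, 29, so it is a leap year (355 days).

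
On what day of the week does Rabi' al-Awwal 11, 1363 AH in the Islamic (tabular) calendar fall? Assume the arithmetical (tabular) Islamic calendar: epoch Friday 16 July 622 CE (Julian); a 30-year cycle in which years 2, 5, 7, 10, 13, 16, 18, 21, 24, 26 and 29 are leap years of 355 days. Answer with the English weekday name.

Monday

This is JDN 2431156 (6 March 1944 Gregorian).
JDN 2431156 mod 7 = 0, and JDN 0 was a Monday, so this is a Monday.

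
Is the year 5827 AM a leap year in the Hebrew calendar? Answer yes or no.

Hebrew year 5827 is year 13 of its 19-year Metonic cycle; leap years are at positions 3, 6, 8, 11, 14, 17, 19, so it is a common year (12 months).

no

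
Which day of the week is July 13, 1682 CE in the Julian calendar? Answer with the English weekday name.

Equivalently 23 July 1682 Gregorian, JDN 2335602.
JDN 2335602 mod 7 = 3, and JDN 0 was a Monday, so this is a Thursday.

Thursday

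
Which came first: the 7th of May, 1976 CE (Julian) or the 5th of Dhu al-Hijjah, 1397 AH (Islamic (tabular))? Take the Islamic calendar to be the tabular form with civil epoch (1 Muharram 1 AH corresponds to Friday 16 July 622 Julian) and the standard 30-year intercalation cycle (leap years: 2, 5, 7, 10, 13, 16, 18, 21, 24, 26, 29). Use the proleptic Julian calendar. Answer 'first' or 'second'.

first

The two dates have Julian Day Numbers 2442919 and 2443465 respectively.
Since 2442919 < 2443465, the first date comes first.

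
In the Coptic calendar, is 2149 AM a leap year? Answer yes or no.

2149 mod 4 = 1; in the Coptic calendar a year is leap when year mod 4 = 3, so it is a common year.

no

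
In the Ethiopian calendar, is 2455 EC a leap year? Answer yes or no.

yes

2455 mod 4 = 3; in the Ethiopian calendar a year is leap when year mod 4 = 3, so it is a leap year.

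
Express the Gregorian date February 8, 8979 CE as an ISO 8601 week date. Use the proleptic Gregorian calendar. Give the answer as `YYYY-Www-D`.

The weekday is Monday (ISO weekday 1).
That Monday belongs to ISO week 6 of ISO year 8979.

8979-W06-1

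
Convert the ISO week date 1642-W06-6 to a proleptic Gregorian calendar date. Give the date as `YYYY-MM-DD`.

1642-02-08

ISO week 1 of 1642 is the week containing the first Thursday of 1642.
Week 6, day 6 (Saturday) lands on 1642-02-08.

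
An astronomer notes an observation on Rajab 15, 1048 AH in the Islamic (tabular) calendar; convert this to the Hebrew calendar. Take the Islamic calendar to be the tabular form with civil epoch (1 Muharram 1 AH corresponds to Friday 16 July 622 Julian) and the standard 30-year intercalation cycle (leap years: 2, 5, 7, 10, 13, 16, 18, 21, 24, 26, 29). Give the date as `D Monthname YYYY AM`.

15 Kislev 5399 AM

Julian Day Number of the source date = 2319653.
Converting JDN 2319653 to the Hebrew calendar gives 15 Kislev 5399 AM.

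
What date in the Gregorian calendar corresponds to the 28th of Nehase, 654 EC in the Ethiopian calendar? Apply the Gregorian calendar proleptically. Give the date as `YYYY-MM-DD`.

Both dates share Julian Day Number 1963086; in the Gregorian calendar that is 24 August 662 CE.

0662-08-24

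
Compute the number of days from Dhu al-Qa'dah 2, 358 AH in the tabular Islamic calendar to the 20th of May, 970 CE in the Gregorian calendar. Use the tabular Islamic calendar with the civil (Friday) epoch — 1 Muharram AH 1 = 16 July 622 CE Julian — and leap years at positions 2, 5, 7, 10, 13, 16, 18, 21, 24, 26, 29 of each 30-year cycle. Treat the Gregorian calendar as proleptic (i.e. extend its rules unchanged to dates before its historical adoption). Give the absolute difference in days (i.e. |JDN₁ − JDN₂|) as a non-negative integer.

First date → JDN 2075245; second date → JDN 2075485.
The interval is |2075245 − 2075485| = 240 days.

240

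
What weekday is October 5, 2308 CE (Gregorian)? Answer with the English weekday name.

Monday

2564317 ≡ 0 (mod 7); counting from Monday = 0 gives Monday.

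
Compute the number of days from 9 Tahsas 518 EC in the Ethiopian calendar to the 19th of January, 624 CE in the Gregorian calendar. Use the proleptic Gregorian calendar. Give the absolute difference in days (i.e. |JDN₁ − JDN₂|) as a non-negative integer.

35836

First date → JDN 1913153; second date → JDN 1948989.
The interval is |1913153 − 1948989| = 35836 days.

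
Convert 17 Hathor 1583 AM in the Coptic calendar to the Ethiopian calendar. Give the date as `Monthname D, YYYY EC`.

Hidar 17, 1859 EC

Julian Day Number of the source date = 2402931.
Converting JDN 2402931 to the Ethiopian calendar gives 17 Hidar 1859 EC.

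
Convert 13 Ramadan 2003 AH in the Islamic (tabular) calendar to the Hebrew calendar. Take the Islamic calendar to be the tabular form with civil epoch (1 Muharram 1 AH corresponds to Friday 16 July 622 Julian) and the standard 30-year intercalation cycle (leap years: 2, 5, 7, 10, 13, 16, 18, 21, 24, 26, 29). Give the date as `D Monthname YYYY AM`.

The source date corresponds to 11 August 2565 in the Gregorian calendar (JDN 2658130).
That day falls on 14 Av 6325 AM in the Hebrew calendar.

14 Av 6325 AM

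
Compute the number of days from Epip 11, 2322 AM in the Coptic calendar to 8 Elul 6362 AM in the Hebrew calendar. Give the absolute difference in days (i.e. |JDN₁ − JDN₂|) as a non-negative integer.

First date → JDN 2673085; second date → JDN 2671650.
The interval is |2673085 − 2671650| = 1435 days.

1435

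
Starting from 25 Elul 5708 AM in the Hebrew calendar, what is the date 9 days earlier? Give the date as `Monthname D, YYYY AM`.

Elul 16, 5708 AM

Counting 9 days back from JDN 2432824 reaches JDN 2432815, which is Elul 16, 5708 AM.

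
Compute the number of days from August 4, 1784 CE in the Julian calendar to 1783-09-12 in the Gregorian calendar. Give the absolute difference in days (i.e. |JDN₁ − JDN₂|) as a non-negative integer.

First date → JDN 2372880; second date → JDN 2372542.
The interval is |2372880 − 2372542| = 338 days.

338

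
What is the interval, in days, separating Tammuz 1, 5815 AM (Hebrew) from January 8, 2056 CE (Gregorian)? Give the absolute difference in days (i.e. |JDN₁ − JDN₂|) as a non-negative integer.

First date → JDN 2471811; second date → JDN 2472006.
The interval is |2471811 − 2472006| = 195 days.

195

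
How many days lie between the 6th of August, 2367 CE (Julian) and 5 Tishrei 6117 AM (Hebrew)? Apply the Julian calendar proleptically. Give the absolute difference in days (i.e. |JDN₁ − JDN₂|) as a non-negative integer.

JDN of the first date = 2585822.
JDN of the second date = 2581845.
|2581845 − 2585822| = 3977.

3977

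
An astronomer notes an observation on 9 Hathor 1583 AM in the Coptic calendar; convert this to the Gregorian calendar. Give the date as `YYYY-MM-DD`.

Both dates share Julian Day Number 2402923; in the Gregorian calendar that is 17 November 1866 CE.

1866-11-17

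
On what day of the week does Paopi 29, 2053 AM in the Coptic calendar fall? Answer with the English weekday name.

This is JDN 2574581 (11 November 2336 Gregorian).
Since JDN mod 7 = 2 (0 = Monday), the day is Wednesday.

Wednesday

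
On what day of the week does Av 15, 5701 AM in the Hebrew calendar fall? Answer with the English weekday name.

Friday

This is JDN 2430215 (8 August 1941 Gregorian).
2430215 ≡ 4 (mod 7); counting from Monday = 0 gives Friday.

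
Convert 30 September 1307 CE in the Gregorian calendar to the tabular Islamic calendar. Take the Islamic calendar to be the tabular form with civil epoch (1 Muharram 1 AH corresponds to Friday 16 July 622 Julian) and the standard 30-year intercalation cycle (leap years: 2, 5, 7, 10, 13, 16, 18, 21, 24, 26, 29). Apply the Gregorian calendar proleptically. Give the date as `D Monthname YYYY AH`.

23 Rabi' al-Awwal 707 AH

Julian Day Number of the source date = 2198704.
Converting JDN 2198704 to the tabular Islamic calendar gives 23 Rabi' al-Awwal 707 AH.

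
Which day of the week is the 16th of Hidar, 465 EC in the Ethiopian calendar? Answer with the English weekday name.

Sunday

In the proleptic Gregorian calendar this is 13 November 472 (JDN 1893772).
1893772 ≡ 6 (mod 7); counting from Monday = 0 gives Sunday.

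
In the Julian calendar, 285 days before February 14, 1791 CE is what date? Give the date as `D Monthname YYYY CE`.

The starting date is JDN 2375265; 2375265 − 285 = 2374980.
JDN 2374980 corresponds to 5 May 1790 CE.

5 May 1790 CE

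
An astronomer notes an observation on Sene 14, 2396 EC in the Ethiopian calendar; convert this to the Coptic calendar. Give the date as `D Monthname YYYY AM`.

Both dates share Julian Day Number 2599278; in the Coptic calendar that is 14 Paoni 2120 AM.

14 Paoni 2120 AM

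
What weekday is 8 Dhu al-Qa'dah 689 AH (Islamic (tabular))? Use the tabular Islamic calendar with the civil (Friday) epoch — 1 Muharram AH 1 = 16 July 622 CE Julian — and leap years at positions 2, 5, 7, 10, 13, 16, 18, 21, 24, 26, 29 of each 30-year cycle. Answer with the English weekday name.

In the proleptic Gregorian calendar this is 19 November 1290 (JDN 2192546).
JDN 2192546 mod 7 = 6, and JDN 0 was a Monday, so this is a Sunday.

Sunday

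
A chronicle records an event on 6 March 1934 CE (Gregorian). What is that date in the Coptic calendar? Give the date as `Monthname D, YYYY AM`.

Meshir 27, 1650 AM

Julian Day Number of the source date = 2427503.
Converting JDN 2427503 to the Coptic calendar gives 27 Meshir 1650 AM.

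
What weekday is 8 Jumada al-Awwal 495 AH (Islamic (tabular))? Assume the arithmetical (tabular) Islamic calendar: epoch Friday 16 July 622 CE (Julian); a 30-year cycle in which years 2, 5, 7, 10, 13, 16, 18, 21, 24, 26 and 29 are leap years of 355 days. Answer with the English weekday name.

Friday

Equivalently 7 March 1102 Gregorian, JDN 2123622.
JDN 2123622 mod 7 = 4, and JDN 0 was a Monday, so this is a Friday.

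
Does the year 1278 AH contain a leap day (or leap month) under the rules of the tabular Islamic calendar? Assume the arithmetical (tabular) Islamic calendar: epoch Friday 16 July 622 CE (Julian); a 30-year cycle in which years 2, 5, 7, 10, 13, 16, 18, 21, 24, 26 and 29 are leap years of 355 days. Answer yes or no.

yes

Year 1278 AH is year 18 of its 30-year cycle; leap positions are 2, 5, 7, 10, 13, 16, 18, 21, 24, 26, 29, so it is a leap year (355 days).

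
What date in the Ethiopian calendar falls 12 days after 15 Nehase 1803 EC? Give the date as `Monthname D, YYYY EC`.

The starting date is JDN 2382745; 2382745 + 12 = 2382757.
JDN 2382757 corresponds to Nehase 27, 1803 EC.

Nehase 27, 1803 EC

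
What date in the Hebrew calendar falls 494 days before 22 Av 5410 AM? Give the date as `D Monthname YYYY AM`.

The starting date is JDN 2323941; 2323941 − 494 = 2323447.
JDN 2323447 corresponds to 30 Nisan 5409 AM.

30 Nisan 5409 AM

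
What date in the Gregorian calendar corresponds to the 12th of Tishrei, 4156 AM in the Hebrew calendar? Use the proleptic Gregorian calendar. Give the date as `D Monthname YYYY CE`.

13 September 395 CE

Julian Day Number of the source date = 1865586.
Converting JDN 1865586 to the Gregorian calendar gives 13 September 395 CE.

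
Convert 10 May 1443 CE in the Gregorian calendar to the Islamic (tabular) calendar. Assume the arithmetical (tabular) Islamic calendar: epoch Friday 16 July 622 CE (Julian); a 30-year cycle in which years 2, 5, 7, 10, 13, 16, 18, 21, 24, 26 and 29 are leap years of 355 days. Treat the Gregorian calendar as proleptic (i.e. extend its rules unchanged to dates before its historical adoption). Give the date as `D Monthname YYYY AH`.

Julian Day Number of the source date = 2248234.
Converting JDN 2248234 to the tabular Islamic calendar gives 1 Muharram 847 AH.

1 Muharram 847 AH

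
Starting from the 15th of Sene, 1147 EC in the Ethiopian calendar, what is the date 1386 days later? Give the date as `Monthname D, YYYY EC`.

Megabit 30, 1151 EC

Counting 1386 days forward from JDN 2143081 reaches JDN 2144467, which is Megabit 30, 1151 EC.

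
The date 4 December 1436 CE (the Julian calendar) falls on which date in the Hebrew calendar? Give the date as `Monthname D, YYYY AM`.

Julian Day Number of the source date = 2245895.
Converting JDN 2245895 to the Hebrew calendar gives 26 Kislev 5197 AM.

Kislev 26, 5197 AM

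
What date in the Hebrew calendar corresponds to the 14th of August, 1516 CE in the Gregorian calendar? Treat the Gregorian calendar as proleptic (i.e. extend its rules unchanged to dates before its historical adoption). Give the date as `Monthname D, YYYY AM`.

Elul 6, 5276 AM

Julian Day Number of the source date = 2274993.
Converting JDN 2274993 to the Hebrew calendar gives 6 Elul 5276 AM.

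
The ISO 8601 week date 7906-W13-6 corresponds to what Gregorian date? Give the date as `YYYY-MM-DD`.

ISO week 1 of 7906 is the week containing the first Thursday of 7906.
Week 13, day 6 (Saturday) lands on 7906-03-31.

7906-03-31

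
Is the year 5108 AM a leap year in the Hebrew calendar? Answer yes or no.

Hebrew year 5108 is year 16 of its 19-year Metonic cycle; leap years are at positions 3, 6, 8, 11, 14, 17, 19, so it is a common year (12 months).

no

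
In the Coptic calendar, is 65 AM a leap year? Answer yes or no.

65 mod 4 = 1; in the Coptic calendar a year is leap when year mod 4 = 3, so it is a common year.

no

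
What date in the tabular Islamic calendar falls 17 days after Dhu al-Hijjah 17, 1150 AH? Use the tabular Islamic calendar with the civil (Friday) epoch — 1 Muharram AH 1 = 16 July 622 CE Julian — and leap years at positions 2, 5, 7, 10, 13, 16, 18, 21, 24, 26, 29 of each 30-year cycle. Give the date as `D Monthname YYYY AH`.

4 Muharram 1151 AH

The starting date is JDN 2355948; 2355948 + 17 = 2355965.
JDN 2355965 corresponds to 4 Muharram 1151 AH.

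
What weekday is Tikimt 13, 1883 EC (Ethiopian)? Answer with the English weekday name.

In the Gregorian calendar this is 22 October 1890 (JDN 2411663).
2411663 ≡ 2 (mod 7); counting from Monday = 0 gives Wednesday.

Wednesday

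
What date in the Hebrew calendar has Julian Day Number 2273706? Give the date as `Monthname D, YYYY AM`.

The proleptic Gregorian equivalent of JDN 2273706 is 4 February 1513.
In the Hebrew calendar that day is Shevat 18, 5273 AM.

Shevat 18, 5273 AM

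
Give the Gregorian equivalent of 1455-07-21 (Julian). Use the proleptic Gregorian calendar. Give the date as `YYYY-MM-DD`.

1455-07-30

At this point the Julian calendar is 9 days behind the Gregorian.
21 July 1455 Julian + 9 days → 30 July 1455 Gregorian.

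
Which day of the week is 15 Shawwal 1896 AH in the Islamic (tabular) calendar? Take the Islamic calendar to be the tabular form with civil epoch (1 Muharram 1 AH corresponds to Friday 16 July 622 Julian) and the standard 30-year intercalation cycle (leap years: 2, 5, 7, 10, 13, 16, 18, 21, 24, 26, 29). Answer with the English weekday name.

Saturday

Equivalently 19 November 2461 Gregorian, JDN 2620245.
Since JDN mod 7 = 5 (0 = Monday), the day is Saturday.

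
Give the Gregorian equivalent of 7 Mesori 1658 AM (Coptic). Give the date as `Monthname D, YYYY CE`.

August 13, 1942 CE

Julian Day Number of the source date = 2430585.
Converting JDN 2430585 to the Gregorian calendar gives 13 August 1942 CE.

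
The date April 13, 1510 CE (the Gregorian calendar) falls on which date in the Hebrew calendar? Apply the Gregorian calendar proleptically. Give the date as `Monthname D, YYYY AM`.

Julian Day Number of the source date = 2272678.
Converting JDN 2272678 to the Hebrew calendar gives 23 Nisan 5270 AM.

Nisan 23, 5270 AM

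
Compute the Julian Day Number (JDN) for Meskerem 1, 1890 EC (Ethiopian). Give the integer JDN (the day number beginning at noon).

2414178

In the Gregorian calendar the same day is 10 September 1897.
JDN 2400001 is 17 November 1858 CE (Gregorian), MJD 0; the target day is +14177 days from there, so JDN = 2414178.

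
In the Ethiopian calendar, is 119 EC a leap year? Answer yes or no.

yes

119 mod 4 = 3; in the Ethiopian calendar a year is leap when year mod 4 = 3, so it is a leap year.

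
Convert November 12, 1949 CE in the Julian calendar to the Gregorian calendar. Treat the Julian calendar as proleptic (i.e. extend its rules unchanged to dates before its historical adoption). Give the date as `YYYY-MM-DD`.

For dates in this range the Gregorian date is 13 days ahead of the Julian.
12 November 1949 Julian + 13 days → 25 November 1949 Gregorian.

1949-11-25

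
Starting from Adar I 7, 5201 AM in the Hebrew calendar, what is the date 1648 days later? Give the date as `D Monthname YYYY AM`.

JDN of Adar I 7, 5201 AM = 2247412.
2247412 + 1648 = 2249060.
JDN 2249060 in the Hebrew calendar is 1 Elul 5205 AM.

1 Elul 5205 AM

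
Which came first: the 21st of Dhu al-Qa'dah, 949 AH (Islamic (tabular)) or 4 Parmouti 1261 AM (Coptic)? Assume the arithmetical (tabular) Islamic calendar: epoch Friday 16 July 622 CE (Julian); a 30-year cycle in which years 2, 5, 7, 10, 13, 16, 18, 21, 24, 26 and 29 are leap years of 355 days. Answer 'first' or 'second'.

The two dates have Julian Day Numbers 2284695 and 2285458 respectively.
Since 2284695 < 2285458, the first date comes first.

first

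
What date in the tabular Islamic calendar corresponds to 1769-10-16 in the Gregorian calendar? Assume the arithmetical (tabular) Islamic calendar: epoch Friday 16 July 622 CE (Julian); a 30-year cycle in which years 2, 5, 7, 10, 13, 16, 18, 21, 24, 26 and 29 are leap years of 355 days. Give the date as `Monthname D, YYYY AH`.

Both dates share Julian Day Number 2367463; in the tabular Islamic calendar that is 15 Jumada al-Thani 1183 AH.

Jumada al-Thani 15, 1183 AH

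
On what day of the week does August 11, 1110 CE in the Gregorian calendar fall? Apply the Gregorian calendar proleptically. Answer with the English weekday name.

2126701 ≡ 3 (mod 7); counting from Monday = 0 gives Thursday.

Thursday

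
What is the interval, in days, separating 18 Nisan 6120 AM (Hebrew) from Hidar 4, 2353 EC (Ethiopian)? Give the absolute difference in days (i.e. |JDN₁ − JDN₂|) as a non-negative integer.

First date → JDN 2583127; second date → JDN 2583352.
The interval is |2583127 − 2583352| = 225 days.

225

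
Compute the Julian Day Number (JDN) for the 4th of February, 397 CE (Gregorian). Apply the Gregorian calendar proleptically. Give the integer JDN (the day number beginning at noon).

JDN 2299161 is 15 October 1582 CE (Gregorian); the target day is −433065 days from there, so JDN = 1866096.

1866096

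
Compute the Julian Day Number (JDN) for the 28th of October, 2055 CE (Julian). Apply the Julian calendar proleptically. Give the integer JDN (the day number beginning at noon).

2471947

Equivalently 10 November 2055 (Gregorian).
JDN 2299161 is 15 October 1582 CE (Gregorian); the target day is +172786 days from there, so JDN = 2471947.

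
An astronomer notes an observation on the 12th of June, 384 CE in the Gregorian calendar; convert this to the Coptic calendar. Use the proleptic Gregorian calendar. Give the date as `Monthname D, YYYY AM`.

Julian Day Number of the source date = 1861476.
Converting JDN 1861476 to the Coptic calendar gives 17 Paoni 100 AM.

Paoni 17, 100 AM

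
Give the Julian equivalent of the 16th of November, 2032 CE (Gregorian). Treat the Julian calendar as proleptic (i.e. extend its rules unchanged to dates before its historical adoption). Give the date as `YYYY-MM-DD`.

At this point the Julian calendar is 13 days behind the Gregorian.
16 November 2032 Gregorian − 13 days → 3 November 2032 Julian.

2032-11-03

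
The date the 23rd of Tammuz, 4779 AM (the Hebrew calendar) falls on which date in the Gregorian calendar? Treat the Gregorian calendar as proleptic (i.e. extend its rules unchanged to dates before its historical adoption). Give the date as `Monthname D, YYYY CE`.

July 5, 1019 CE

Julian Day Number of the source date = 2093427.
Converting JDN 2093427 to the Gregorian calendar gives 5 July 1019 CE.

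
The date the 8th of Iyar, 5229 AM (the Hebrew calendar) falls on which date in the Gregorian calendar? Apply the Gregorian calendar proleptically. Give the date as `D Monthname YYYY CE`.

Both dates share Julian Day Number 2257720; in the Gregorian calendar that is 29 April 1469 CE.

29 April 1469 CE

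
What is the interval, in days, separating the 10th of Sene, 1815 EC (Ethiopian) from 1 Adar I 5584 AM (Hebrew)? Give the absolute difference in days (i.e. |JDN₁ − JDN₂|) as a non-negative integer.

First date → JDN 2387063; second date → JDN 2387292.
The interval is |2387063 − 2387292| = 229 days.

229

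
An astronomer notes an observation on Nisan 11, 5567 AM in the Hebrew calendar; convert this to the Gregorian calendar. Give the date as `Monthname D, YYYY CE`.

April 19, 1807 CE

Julian Day Number of the source date = 2381161.
Converting JDN 2381161 to the Gregorian calendar gives 19 April 1807 CE.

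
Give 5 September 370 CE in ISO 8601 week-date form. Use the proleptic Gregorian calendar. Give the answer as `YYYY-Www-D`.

0370-W36-6

The weekday is Saturday (ISO weekday 6).
That Saturday belongs to ISO week 36 of ISO year 370.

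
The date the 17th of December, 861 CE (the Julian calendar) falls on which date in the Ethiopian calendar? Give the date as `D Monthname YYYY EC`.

21 Tahsas 854 EC

The source date corresponds to 21 December 861 in the proleptic Gregorian calendar (JDN 2035889).
That day falls on 21 Tahsas 854 EC in the Ethiopian calendar.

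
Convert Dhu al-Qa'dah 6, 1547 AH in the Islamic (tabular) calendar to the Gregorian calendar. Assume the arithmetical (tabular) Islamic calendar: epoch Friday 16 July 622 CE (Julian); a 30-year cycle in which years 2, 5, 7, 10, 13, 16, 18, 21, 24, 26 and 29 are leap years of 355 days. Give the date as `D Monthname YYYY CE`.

2 May 2123 CE

Julian Day Number of the source date = 2496591.
Converting JDN 2496591 to the Gregorian calendar gives 2 May 2123 CE.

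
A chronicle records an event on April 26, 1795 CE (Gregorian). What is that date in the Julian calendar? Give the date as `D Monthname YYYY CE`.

At this point the Julian calendar is 11 days behind the Gregorian.
26 April 1795 Gregorian − 11 days → 15 April 1795 Julian.

15 April 1795 CE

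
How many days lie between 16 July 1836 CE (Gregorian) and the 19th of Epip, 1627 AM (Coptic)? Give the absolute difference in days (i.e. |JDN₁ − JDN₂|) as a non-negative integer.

27402

JDN of the first date = 2391842.
JDN of the second date = 2419244.
|2419244 − 2391842| = 27402.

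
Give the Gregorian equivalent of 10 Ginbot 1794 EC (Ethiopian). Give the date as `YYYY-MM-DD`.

Both dates share Julian Day Number 2379363; in the Gregorian calendar that is 17 May 1802 CE.

1802-05-17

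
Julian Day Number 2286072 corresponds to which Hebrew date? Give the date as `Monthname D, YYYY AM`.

Tevet 11, 5307 AM

JDN 2286072 is 14 December 1546 in the proleptic Gregorian calendar.
In the Hebrew calendar that day is Tevet 11, 5307 AM.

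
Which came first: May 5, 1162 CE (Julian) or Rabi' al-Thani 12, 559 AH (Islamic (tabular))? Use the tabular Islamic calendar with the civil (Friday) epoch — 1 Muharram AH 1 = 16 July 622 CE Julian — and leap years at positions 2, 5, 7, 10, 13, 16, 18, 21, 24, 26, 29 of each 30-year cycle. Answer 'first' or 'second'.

Converting both to JDN: 2145603 vs 2146277; the smaller is the first.

first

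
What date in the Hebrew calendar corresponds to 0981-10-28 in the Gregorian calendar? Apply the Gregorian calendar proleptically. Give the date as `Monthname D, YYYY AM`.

Cheshvan 21, 4742 AM

Both dates share Julian Day Number 2079664; in the Hebrew calendar that is 21 Cheshvan 4742 AM.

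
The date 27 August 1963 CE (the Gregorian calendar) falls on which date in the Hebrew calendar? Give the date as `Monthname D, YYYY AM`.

Elul 7, 5723 AM

Julian Day Number of the source date = 2438269.
Converting JDN 2438269 to the Hebrew calendar gives 7 Elul 5723 AM.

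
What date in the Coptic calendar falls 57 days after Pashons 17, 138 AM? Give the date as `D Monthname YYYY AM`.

14 Epip 138 AM

Counting 57 days forward from JDN 1875325 reaches JDN 1875382, which is 14 Epip 138 AM.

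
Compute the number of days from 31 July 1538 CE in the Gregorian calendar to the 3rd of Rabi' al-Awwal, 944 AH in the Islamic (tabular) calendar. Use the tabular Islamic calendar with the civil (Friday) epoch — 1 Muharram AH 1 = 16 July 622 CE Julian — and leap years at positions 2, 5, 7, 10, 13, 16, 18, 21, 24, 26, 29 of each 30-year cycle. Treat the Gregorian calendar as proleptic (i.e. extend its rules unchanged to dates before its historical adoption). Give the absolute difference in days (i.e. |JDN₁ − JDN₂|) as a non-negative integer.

345

JDN of the first date = 2283014.
JDN of the second date = 2282669.
|2282669 − 2283014| = 345.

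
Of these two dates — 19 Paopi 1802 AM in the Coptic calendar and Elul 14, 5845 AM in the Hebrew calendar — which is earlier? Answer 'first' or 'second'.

second

The two dates have Julian Day Numbers 2482893 and 2482838 respectively.
Since 2482838 < 2482893, the second date comes first.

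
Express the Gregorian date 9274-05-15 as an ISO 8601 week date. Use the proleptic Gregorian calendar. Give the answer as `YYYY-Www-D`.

9274-W20-2

The weekday is Tuesday (ISO weekday 2).
That Tuesday belongs to ISO week 20 of ISO year 9274.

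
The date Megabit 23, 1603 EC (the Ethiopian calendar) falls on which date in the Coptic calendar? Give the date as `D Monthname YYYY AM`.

Julian Day Number of the source date = 2309553.
Converting JDN 2309553 to the Coptic calendar gives 23 Paremhat 1327 AM.

23 Paremhat 1327 AM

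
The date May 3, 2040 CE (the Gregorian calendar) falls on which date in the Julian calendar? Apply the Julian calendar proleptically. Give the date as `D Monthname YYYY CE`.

20 April 2040 CE

At this point the Julian calendar is 13 days behind the Gregorian.
3 May 2040 Gregorian − 13 days → 20 April 2040 Julian.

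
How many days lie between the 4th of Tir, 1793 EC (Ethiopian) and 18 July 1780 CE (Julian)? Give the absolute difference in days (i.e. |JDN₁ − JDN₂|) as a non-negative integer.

7470

First date → JDN 2378872; second date → JDN 2371402.
The interval is |2378872 − 2371402| = 7470 days.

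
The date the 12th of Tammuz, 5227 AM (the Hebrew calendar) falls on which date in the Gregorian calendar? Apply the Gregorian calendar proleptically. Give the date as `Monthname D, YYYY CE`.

June 24, 1467 CE

Both dates share Julian Day Number 2257045; in the Gregorian calendar that is 24 June 1467 CE.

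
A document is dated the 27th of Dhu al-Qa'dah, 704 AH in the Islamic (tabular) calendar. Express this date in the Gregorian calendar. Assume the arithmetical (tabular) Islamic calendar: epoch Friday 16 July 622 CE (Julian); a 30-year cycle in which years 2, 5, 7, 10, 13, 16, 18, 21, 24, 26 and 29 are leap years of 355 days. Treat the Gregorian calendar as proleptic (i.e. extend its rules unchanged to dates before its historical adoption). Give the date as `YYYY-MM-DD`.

Both dates share Julian Day Number 2197881; in the Gregorian calendar that is 29 June 1305 CE.

1305-06-29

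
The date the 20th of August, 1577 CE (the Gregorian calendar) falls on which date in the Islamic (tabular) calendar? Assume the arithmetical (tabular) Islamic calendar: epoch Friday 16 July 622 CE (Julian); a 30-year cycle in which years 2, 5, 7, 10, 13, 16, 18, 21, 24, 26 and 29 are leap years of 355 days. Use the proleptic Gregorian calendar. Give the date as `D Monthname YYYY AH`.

Julian Day Number of the source date = 2297279.
Converting JDN 2297279 to the tabular Islamic calendar gives 25 Jumada al-Awwal 985 AH.

25 Jumada al-Awwal 985 AH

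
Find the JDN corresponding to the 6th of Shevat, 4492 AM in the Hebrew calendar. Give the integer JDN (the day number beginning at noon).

1988428

Equivalently 12 January 732 (proleptic Gregorian).
JDN 2400001 is 17 November 1858 CE (Gregorian), MJD 0; the target day is −411573 days from there, so JDN = 1988428.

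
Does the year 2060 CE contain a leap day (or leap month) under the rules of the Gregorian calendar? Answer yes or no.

2060 is divisible by 4 and not by 100, so it is a leap year.

yes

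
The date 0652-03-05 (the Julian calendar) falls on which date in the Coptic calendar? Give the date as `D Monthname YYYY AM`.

The source date corresponds to 8 March 652 in the proleptic Gregorian calendar (JDN 1959265).
That day falls on 9 Paremhat 368 AM in the Coptic calendar.

9 Paremhat 368 AM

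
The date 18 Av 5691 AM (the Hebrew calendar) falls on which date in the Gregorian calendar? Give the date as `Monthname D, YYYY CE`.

Julian Day Number of the source date = 2426555.
Converting JDN 2426555 to the Gregorian calendar gives 1 August 1931 CE.

August 1, 1931 CE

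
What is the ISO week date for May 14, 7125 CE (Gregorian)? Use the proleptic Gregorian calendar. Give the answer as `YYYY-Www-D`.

The weekday is Thursday (ISO weekday 4).
That Thursday belongs to ISO week 20 of ISO year 7125.

7125-W20-4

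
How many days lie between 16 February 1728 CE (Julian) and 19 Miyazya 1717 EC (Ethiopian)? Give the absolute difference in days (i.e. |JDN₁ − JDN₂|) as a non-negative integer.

JDN of the first date = 2352256.
JDN of the second date = 2351218.
|2351218 − 2352256| = 1038.

1038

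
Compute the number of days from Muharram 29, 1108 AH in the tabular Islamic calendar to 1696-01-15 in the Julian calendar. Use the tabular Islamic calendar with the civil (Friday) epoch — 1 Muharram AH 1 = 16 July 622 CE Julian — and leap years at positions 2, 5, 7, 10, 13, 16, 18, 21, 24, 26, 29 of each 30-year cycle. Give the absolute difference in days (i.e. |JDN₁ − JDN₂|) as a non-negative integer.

JDN of the first date = 2340752.
JDN of the second date = 2340536.
|2340536 − 2340752| = 216.

216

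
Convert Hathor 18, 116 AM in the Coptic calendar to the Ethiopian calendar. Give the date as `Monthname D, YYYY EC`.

Hidar 18, 392 EC

Both dates share Julian Day Number 1867111; in the Ethiopian calendar that is 18 Hidar 392 EC.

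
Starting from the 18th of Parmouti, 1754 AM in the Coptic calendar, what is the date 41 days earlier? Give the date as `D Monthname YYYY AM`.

7 Paremhat 1754 AM

The starting date is JDN 2465540; 2465540 − 41 = 2465499.
JDN 2465499 corresponds to 7 Paremhat 1754 AM.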